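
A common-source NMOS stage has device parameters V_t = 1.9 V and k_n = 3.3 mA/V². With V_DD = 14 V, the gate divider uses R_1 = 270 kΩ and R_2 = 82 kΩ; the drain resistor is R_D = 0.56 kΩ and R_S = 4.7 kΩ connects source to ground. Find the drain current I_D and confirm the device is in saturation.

I_D ≈ 0.21 mA

V_G = V_DD·R_2/(R_1+R_2) = 14×82/352 = 3.26 V.
Assume saturation: I_D = (k_n/2)(V_GS − V_t)² with V_GS = V_G − I_D·R_S = 3.26 − 4.7·I_D.
Substituting gives 36.4·I_D² − 22.1·I_D + 3.06 = 0, with roots I_D = 0.213 or 0.394 mA.
The root I_D = 0.394 mA gives V_GS = 1.41 V ≤ V_t, so take I_D = 0.213 mA.
Then V_GS = 2.26 V and V_DS = V_DD − I_D(R_D+R_S) = 14 − 0.213×5.26 = 12.9 V.
Saturation requires V_DS ≥ V_GS − V_t = 0.359 V; 12.9 ≥ 0.359 ✓.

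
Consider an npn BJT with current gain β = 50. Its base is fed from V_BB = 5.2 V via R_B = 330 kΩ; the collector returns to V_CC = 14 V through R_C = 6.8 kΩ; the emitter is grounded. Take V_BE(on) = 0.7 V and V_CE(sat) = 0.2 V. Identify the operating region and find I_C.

active; I_C ≈ 0.68 mA

Assume active. Base-emitter loop: I_B = (V_BB − V_BE)/R_B = (5.2 − 0.7)/330 = 0.0136 mA.
I_C = β·I_B = 50×0.0136 = 0.682 mA.
V_CE = V_CC − I_C·R_C = 14 − 0.682×6.8 = 9.36 V > V_CE(sat), so the active-region assumption holds.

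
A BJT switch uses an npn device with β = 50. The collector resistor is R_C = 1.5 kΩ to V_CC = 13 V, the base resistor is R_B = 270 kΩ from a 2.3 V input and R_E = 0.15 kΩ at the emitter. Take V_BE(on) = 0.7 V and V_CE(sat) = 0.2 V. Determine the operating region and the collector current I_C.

active; I_C ≈ 0.29 mA

Assume active. Base-emitter loop: I_B = (V_BB − V_BE)/(R_B + (β+1)R_E) = (2.3 − 0.7)/(270 + 51×0.15) = 0.00576 mA.
I_C = β·I_B = 50×0.00576 = 0.288 mA.
V_CE = V_CC − I_C·R_C − I_E·R_E = 13 − 0.288×1.5 − 0.294×0.15 = 12.5 V > V_CE(sat), so the active-region assumption holds.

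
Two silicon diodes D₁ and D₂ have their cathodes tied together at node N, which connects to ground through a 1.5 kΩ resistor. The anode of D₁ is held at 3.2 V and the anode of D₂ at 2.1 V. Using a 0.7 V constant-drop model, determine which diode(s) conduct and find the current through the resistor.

Only D₁ conducts; I_R ≈ 1.7 mA

Assume both conduct. Then node N would need to be at both 3.2−0.7 = 2.5 V and 2.1−0.7 = 1.4 V, which is impossible.
Assume only D₁ conducts: V_N = 3.2 − 0.7 = 2.5 V, so I_R = 2.5/1.5 = 1.67 mA.
Check D₂: its anode-to-cathode voltage is 2.1 − 2.5 = -0.4 V < 0.7 V, so it is off. The assumption is consistent.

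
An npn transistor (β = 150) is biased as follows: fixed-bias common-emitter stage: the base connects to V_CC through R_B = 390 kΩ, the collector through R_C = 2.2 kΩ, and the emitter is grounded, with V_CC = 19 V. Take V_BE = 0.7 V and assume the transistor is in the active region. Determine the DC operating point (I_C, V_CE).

Base loop: V_CC = I_B·R_B + V_BE, so I_B = (19 − 0.7)/390 kΩ = 0.0469 mA.
In the active region I_C = β·I_B = 150 × 0.0469 = 7.04 mA.
Collector loop: V_CE = V_CC − I_C·R_C = 19 − 7.04×2.2 = 3.52 V.
Since V_CE = 3.52 V > V_CE(sat) ≈ 0.2 V, the transistor is in the active region as assumed.

I_C ≈ 7 mA, V_CE ≈ 3.5 V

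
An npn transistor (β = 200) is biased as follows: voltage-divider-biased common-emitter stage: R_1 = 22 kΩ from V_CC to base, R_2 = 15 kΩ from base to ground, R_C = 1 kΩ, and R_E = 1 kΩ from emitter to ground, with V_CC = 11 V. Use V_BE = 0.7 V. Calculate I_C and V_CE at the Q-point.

I_C ≈ 3.6 mA, V_CE ≈ 3.8 V

Thevenize the base divider: V_Th = V_CC·R_2/(R_1+R_2) = 11×15/37 = 4.46 V, R_Th = R_1‖R_2 = 8.92 kΩ.
Base-emitter loop: V_Th = I_B·R_Th + V_BE + (β+1)I_B·R_E, so I_B = (4.46 − 0.7) / (8.92 + 201×1) = 0.0179 mA.
I_C = β·I_B = 200×0.0179 = 3.58 mA, and I_E = (β+1)I_B = 3.6 mA.
V_CE = V_CC − I_C·R_C − I_E·R_E = 11 − 3.58×1 − 3.6×1 = 3.82 V.
V_CE = 3.82 V > 0.2 V confirms active-region operation.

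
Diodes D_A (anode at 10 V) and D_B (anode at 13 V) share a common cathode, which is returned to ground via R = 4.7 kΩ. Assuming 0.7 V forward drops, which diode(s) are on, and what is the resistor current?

Only D_B conducts; I_R ≈ 2.6 mA

Assume both conduct. Then node N would need to be at both 10−0.7 = 9.3 V and 13−0.7 = 12.3 V, which is impossible.
Assume only D_B conducts: V_N = 13 − 0.7 = 12.3 V, so I_R = 12.3/4.7 = 2.62 mA.
Check D_A: its anode-to-cathode voltage is 10 − 12.3 = -2.3 V < 0.7 V, so it is off. The assumption is consistent.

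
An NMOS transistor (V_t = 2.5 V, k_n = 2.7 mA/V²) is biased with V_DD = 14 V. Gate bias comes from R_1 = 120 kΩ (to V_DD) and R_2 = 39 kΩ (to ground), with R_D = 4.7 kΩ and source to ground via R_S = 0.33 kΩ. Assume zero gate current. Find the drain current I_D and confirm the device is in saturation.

I_D ≈ 0.68 mA

V_G = V_DD·R_2/(R_1+R_2) = 14×39/159 = 3.43 V.
Assume saturation: I_D = (k_n/2)(V_GS − V_t)² with V_GS = V_G − I_D·R_S = 3.43 − 0.33·I_D.
Substituting gives 0.147·I_D² − 1.83·I_D + 1.18 = 0, with roots I_D = 0.68 or 11.8 mA.
The root I_D = 11.8 mA gives V_GS = -0.454 V ≤ V_t, so take I_D = 0.68 mA.
Then V_GS = 3.21 V and V_DS = V_DD − I_D(R_D+R_S) = 14 − 0.68×5.03 = 10.6 V.
Saturation requires V_DS ≥ V_GS − V_t = 0.71 V; 10.6 ≥ 0.71 ✓.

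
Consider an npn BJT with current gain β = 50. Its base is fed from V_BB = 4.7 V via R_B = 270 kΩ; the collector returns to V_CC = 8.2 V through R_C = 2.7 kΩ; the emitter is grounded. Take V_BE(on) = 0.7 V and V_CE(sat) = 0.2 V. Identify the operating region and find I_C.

Assume active. Base-emitter loop: I_B = (V_BB − V_BE)/R_B = (4.7 − 0.7)/270 = 0.0148 mA.
I_C = β·I_B = 50×0.0148 = 0.741 mA.
V_CE = V_CC − I_C·R_C = 8.2 − 0.741×2.7 = 6.2 V > V_CE(sat), so the active-region assumption holds.

active; I_C ≈ 0.74 mA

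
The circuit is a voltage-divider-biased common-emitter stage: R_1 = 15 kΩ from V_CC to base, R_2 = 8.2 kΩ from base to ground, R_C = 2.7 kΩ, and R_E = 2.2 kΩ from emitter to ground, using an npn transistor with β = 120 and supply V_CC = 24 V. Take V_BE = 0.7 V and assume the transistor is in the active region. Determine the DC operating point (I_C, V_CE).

Thevenize the base divider: V_Th = V_CC·R_2/(R_1+R_2) = 24×8.2/23.2 = 8.48 V, R_Th = R_1‖R_2 = 5.3 kΩ.
Base-emitter loop: V_Th = I_B·R_Th + V_BE + (β+1)I_B·R_E, so I_B = (8.48 − 0.7) / (5.3 + 121×2.2) = 0.0287 mA.
I_C = β·I_B = 120×0.0287 = 3.44 mA, and I_E = (β+1)I_B = 3.47 mA.
V_CE = V_CC − I_C·R_C − I_E·R_E = 24 − 3.44×2.7 − 3.47×2.2 = 7.08 V.
V_CE = 7.08 V > 0.2 V confirms active-region operation.

I_C ≈ 3.4 mA, V_CE ≈ 7.1 V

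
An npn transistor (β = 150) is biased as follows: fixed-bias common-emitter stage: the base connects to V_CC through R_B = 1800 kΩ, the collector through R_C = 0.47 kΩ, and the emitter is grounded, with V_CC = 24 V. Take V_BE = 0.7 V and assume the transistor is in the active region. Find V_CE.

Base loop: V_CC = I_B·R_B + V_BE, so I_B = (24 − 0.7)/1800 kΩ = 0.0129 mA.
In the active region I_C = β·I_B = 150 × 0.0129 = 1.94 mA.
Collector loop: V_CE = V_CC − I_C·R_C = 24 − 1.94×0.47 = 23.1 V.
Since V_CE = 23.1 V > V_CE(sat) ≈ 0.2 V, the transistor is in the active region as assumed.

V_CE ≈ 23 V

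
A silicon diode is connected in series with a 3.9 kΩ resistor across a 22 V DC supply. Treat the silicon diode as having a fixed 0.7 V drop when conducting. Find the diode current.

KVL around the loop: 22 = V_D + I·R = 0.7 + I × 3.9 kΩ.
So I = (22 − 0.7) / 3.9 kΩ = 21.3 / 3.9 = 5.46 mA.

I ≈ 5.5 mA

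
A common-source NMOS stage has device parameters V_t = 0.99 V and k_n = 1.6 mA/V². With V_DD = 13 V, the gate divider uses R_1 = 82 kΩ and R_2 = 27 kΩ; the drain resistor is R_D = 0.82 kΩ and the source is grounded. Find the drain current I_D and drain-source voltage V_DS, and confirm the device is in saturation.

I_D ≈ 4 mA, V_DS ≈ 9.7 V

V_G = V_DD·R_2/(R_1+R_2) = 13×27/109 = 3.22 V. With the source grounded, V_GS = V_G = 3.22 V.
Assume saturation: I_D = (k_n/2)(V_GS − V_t)² = (1.6/2)×(3.22 − 0.99)² = 0.8×2.23² = 3.98 mA.
V_DS = V_DD − I_D·R_D = 13 − 3.98×0.82 = 9.74 V.
Saturation requires V_DS ≥ V_GS − V_t = 2.23 V; 9.74 ≥ 2.23 ✓.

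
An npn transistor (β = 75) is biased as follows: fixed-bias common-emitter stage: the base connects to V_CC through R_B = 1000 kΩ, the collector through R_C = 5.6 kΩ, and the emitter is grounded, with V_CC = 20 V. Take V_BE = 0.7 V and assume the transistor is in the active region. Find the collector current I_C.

I_C ≈ 1.4 mA

Base loop: V_CC = I_B·R_B + V_BE, so I_B = (20 − 0.7)/1000 kΩ = 0.0193 mA.
In the active region I_C = β·I_B = 75 × 0.0193 = 1.45 mA.
Collector loop: V_CE = V_CC − I_C·R_C = 20 − 1.45×5.6 = 11.9 V.
Since V_CE = 11.9 V > V_CE(sat) ≈ 0.2 V, the transistor is in the active region as assumed.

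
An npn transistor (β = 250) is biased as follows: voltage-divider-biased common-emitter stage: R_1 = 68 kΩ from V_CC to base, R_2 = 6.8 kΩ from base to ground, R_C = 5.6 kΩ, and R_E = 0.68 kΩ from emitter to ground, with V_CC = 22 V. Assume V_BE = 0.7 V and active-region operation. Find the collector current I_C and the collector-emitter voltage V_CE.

Thevenize the base divider: V_Th = V_CC·R_2/(R_1+R_2) = 22×6.8/74.8 = 2 V, R_Th = R_1‖R_2 = 6.18 kΩ.
Base-emitter loop: V_Th = I_B·R_Th + V_BE + (β+1)I_B·R_E, so I_B = (2 − 0.7) / (6.18 + 251×0.68) = 0.00735 mA.
I_C = β·I_B = 250×0.00735 = 1.84 mA, and I_E = (β+1)I_B = 1.84 mA.
V_CE = V_CC − I_C·R_C − I_E·R_E = 22 − 1.84×5.6 − 1.84×0.68 = 10.5 V.
V_CE = 10.5 V > 0.2 V confirms active-region operation.

I_C ≈ 1.8 mA, V_CE ≈ 10 V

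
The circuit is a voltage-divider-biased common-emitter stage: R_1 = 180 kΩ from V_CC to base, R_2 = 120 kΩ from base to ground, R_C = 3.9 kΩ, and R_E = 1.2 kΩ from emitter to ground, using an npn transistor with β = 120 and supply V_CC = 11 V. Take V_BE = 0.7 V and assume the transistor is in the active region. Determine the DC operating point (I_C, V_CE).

Thevenize the base divider: V_Th = V_CC·R_2/(R_1+R_2) = 11×120/300 = 4.4 V, R_Th = R_1‖R_2 = 72 kΩ.
Base-emitter loop: V_Th = I_B·R_Th + V_BE + (β+1)I_B·R_E, so I_B = (4.4 − 0.7) / (72 + 121×1.2) = 0.017 mA.
I_C = β·I_B = 120×0.017 = 2.04 mA, and I_E = (β+1)I_B = 2.06 mA.
V_CE = V_CC − I_C·R_C − I_E·R_E = 11 − 2.04×3.9 − 2.06×1.2 = 0.554 V.
V_CE = 0.554 V > 0.2 V confirms active-region operation.

I_C ≈ 2 mA, V_CE ≈ 0.55 V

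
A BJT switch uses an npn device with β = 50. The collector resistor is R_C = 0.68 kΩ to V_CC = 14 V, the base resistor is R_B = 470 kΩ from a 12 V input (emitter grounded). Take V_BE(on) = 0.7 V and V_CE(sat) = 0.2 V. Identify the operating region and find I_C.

Assume active. Base-emitter loop: I_B = (V_BB − V_BE)/R_B = (12 − 0.7)/470 = 0.024 mA.
I_C = β·I_B = 50×0.024 = 1.2 mA.
V_CE = V_CC − I_C·R_C = 14 − 1.2×0.68 = 13.2 V > V_CE(sat), so the active-region assumption holds.

active; I_C ≈ 1.2 mA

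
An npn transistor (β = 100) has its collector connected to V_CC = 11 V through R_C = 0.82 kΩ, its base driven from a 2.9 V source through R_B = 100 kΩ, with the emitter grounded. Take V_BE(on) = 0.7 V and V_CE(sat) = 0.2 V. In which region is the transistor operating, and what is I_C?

Assume active. Base-emitter loop: I_B = (V_BB − V_BE)/R_B = (2.9 − 0.7)/100 = 0.022 mA.
I_C = β·I_B = 100×0.022 = 2.2 mA.
V_CE = V_CC − I_C·R_C = 11 − 2.2×0.82 = 9.2 V > V_CE(sat), so the active-region assumption holds.

active; I_C ≈ 2.2 mA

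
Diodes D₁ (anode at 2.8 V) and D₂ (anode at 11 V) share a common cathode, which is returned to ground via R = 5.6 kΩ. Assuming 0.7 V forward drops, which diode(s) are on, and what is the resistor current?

Only D₂ conducts; I_R ≈ 1.8 mA

Assume both conduct. Then node N would need to be at both 2.8−0.7 = 2.1 V and 11−0.7 = 10.3 V, which is impossible.
Assume only D₂ conducts: V_N = 11 − 0.7 = 10.3 V, so I_R = 10.3/5.6 = 1.84 mA.
Check D₁: its anode-to-cathode voltage is 2.8 − 10.3 = -7.5 V < 0.7 V, so it is off. The assumption is consistent.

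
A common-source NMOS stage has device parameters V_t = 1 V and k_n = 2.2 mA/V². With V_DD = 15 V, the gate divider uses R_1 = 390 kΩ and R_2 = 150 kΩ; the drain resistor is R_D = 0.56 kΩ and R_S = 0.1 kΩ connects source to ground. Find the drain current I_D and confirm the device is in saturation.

V_G = V_DD·R_2/(R_1+R_2) = 15×150/540 = 4.17 V.
Assume saturation: I_D = (k_n/2)(V_GS − V_t)² with V_GS = V_G − I_D·R_S = 4.17 − 0.1·I_D.
Substituting gives 0.011·I_D² − 1.7·I_D + 11 = 0, with roots I_D = 6.8 or 147 mA.
The root I_D = 147 mA gives V_GS = -10.6 V ≤ V_t, so take I_D = 6.8 mA.
Then V_GS = 3.49 V and V_DS = V_DD − I_D(R_D+R_S) = 15 − 6.8×0.66 = 10.5 V.
Saturation requires V_DS ≥ V_GS − V_t = 2.49 V; 10.5 ≥ 2.49 ✓.

I_D ≈ 6.8 mA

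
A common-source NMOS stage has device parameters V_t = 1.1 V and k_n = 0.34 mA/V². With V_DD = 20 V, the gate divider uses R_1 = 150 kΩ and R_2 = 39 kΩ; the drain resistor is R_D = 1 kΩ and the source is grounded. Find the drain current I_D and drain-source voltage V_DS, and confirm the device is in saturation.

V_G = V_DD·R_2/(R_1+R_2) = 20×39/189 = 4.13 V. With the source grounded, V_GS = V_G = 4.13 V.
Assume saturation: I_D = (k_n/2)(V_GS − V_t)² = (0.34/2)×(4.13 − 1.1)² = 0.17×3.03² = 1.56 mA.
V_DS = V_DD − I_D·R_D = 20 − 1.56×1 = 18.4 V.
Saturation requires V_DS ≥ V_GS − V_t = 3.03 V; 18.4 ≥ 3.03 ✓.

I_D ≈ 1.6 mA, V_DS ≈ 18 V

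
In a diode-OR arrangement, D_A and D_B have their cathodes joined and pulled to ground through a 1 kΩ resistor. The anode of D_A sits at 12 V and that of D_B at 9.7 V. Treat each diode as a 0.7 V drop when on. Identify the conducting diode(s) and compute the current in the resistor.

Assume both conduct. Then node N would need to be at both 12−0.7 = 11.3 V and 9.7−0.7 = 9 V, which is impossible.
Assume only D_A conducts: V_N = 12 − 0.7 = 11.3 V, so I_R = 11.3/1 = 11.3 mA.
Check D_B: its anode-to-cathode voltage is 9.7 − 11.3 = -1.6 V < 0.7 V, so it is off. The assumption is consistent.

Only D_A conducts; I_R ≈ 11 mA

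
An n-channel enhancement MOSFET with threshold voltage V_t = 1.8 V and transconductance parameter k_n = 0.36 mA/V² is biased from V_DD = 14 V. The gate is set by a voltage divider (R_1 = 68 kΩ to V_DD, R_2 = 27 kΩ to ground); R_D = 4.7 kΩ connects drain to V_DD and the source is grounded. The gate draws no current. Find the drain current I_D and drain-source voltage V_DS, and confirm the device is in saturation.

I_D ≈ 0.85 mA, V_DS ≈ 10 V

V_G = V_DD·R_2/(R_1+R_2) = 14×27/95 = 3.98 V. With the source grounded, V_GS = V_G = 3.98 V.
Assume saturation: I_D = (k_n/2)(V_GS − V_t)² = (0.36/2)×(3.98 − 1.8)² = 0.18×2.18² = 0.855 mA.
V_DS = V_DD − I_D·R_D = 14 − 0.855×4.7 = 9.98 V.
Saturation requires V_DS ≥ V_GS − V_t = 2.18 V; 9.98 ≥ 2.18 ✓.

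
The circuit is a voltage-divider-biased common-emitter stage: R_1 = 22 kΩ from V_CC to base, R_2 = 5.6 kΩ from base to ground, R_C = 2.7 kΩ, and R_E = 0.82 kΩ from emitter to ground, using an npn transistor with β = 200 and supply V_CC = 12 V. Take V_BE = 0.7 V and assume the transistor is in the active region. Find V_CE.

V_CE ≈ 4.8 V

Thevenize the base divider: V_Th = V_CC·R_2/(R_1+R_2) = 12×5.6/27.6 = 2.43 V, R_Th = R_1‖R_2 = 4.46 kΩ.
Base-emitter loop: V_Th = I_B·R_Th + V_BE + (β+1)I_B·R_E, so I_B = (2.43 − 0.7) / (4.46 + 201×0.82) = 0.0102 mA.
I_C = β·I_B = 200×0.0102 = 2.05 mA, and I_E = (β+1)I_B = 2.06 mA.
V_CE = V_CC − I_C·R_C − I_E·R_E = 12 − 2.05×2.7 − 2.06×0.82 = 4.78 V.
V_CE = 4.78 V > 0.2 V confirms active-region operation.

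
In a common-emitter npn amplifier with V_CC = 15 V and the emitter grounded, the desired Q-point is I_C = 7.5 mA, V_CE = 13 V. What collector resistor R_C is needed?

R_C ≈ 0.27 kΩ

Collector loop: V_CC = I_C·R_C + V_CE.
R_C = (V_CC − V_CE)/I_C = (15 − 13)/7.5 = 0.267 kΩ.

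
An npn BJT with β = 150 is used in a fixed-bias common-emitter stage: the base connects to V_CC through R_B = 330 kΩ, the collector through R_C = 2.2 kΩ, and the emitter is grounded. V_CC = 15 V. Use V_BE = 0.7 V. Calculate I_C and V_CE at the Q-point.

I_C ≈ 6.5 mA, V_CE ≈ 0.7 V

Base loop: V_CC = I_B·R_B + V_BE, so I_B = (15 − 0.7)/330 kΩ = 0.0433 mA.
In the active region I_C = β·I_B = 150 × 0.0433 = 6.5 mA.
Collector loop: V_CE = V_CC − I_C·R_C = 15 − 6.5×2.2 = 0.7 V.
Since V_CE = 0.7 V > V_CE(sat) ≈ 0.2 V, the transistor is in the active region as assumed.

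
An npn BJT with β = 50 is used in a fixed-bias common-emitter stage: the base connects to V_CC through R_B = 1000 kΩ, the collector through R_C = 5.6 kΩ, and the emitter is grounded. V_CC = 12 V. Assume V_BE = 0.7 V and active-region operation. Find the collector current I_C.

I_C ≈ 0.57 mA

Base loop: V_CC = I_B·R_B + V_BE, so I_B = (12 − 0.7)/1000 kΩ = 0.0113 mA.
In the active region I_C = β·I_B = 50 × 0.0113 = 0.565 mA.
Collector loop: V_CE = V_CC − I_C·R_C = 12 − 0.565×5.6 = 8.84 V.
Since V_CE = 8.84 V > V_CE(sat) ≈ 0.2 V, the transistor is in the active region as assumed.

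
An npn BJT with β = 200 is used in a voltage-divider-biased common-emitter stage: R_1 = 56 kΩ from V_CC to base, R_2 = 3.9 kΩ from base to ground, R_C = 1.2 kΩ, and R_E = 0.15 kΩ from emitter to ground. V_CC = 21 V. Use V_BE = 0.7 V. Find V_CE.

Thevenize the base divider: V_Th = V_CC·R_2/(R_1+R_2) = 21×3.9/59.9 = 1.37 V, R_Th = R_1‖R_2 = 3.65 kΩ.
Base-emitter loop: V_Th = I_B·R_Th + V_BE + (β+1)I_B·R_E, so I_B = (1.37 − 0.7) / (3.65 + 201×0.15) = 0.0197 mA.
I_C = β·I_B = 200×0.0197 = 3.95 mA, and I_E = (β+1)I_B = 3.97 mA.
V_CE = V_CC − I_C·R_C − I_E·R_E = 21 − 3.95×1.2 − 3.97×0.15 = 15.7 V.
V_CE = 15.7 V > 0.2 V confirms active-region operation.

V_CE ≈ 16 V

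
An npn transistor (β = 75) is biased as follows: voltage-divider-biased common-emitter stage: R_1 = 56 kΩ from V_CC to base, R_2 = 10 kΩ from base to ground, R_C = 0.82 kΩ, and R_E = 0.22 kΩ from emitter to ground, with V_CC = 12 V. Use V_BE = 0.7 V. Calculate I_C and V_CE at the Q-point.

I_C ≈ 3.3 mA, V_CE ≈ 8.5 V

Thevenize the base divider: V_Th = V_CC·R_2/(R_1+R_2) = 12×10/66 = 1.82 V, R_Th = R_1‖R_2 = 8.48 kΩ.
Base-emitter loop: V_Th = I_B·R_Th + V_BE + (β+1)I_B·R_E, so I_B = (1.82 − 0.7) / (8.48 + 76×0.22) = 0.0444 mA.
I_C = β·I_B = 75×0.0444 = 3.33 mA, and I_E = (β+1)I_B = 3.37 mA.
V_CE = V_CC − I_C·R_C − I_E·R_E = 12 − 3.33×0.82 − 3.37×0.22 = 8.53 V.
V_CE = 8.53 V > 0.2 V confirms active-region operation.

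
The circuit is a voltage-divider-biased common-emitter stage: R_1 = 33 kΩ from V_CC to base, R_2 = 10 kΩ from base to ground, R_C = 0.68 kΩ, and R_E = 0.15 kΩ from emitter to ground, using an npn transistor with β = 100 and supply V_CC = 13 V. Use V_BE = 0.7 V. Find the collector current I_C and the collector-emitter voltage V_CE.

I_C ≈ 10 mA, V_CE ≈ 4.5 V

Thevenize the base divider: V_Th = V_CC·R_2/(R_1+R_2) = 13×10/43 = 3.02 V, R_Th = R_1‖R_2 = 7.67 kΩ.
Base-emitter loop: V_Th = I_B·R_Th + V_BE + (β+1)I_B·R_E, so I_B = (3.02 − 0.7) / (7.67 + 101×0.15) = 0.102 mA.
I_C = β·I_B = 100×0.102 = 10.2 mA, and I_E = (β+1)I_B = 10.3 mA.
V_CE = V_CC − I_C·R_C − I_E·R_E = 13 − 10.2×0.68 − 10.3×0.15 = 4.54 V.
V_CE = 4.54 V > 0.2 V confirms active-region operation.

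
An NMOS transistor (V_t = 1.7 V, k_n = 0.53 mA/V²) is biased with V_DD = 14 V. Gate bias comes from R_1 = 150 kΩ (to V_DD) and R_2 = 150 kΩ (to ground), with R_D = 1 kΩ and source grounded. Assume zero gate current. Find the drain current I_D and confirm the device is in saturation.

I_D ≈ 7.4 mA

V_G = V_DD·R_2/(R_1+R_2) = 14×150/300 = 7 V. With the source grounded, V_GS = V_G = 7 V.
Assume saturation: I_D = (k_n/2)(V_GS − V_t)² = (0.53/2)×(7 − 1.7)² = 0.265×5.3² = 7.44 mA.
V_DS = V_DD − I_D·R_D = 14 − 7.44×1 = 6.56 V.
Saturation requires V_DS ≥ V_GS − V_t = 5.3 V; 6.56 ≥ 5.3 ✓.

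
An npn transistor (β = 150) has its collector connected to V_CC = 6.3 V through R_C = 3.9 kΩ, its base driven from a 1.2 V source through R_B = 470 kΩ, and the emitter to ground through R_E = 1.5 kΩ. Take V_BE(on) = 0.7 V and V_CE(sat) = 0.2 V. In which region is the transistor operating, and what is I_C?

Assume active. Base-emitter loop: I_B = (V_BB − V_BE)/(R_B + (β+1)R_E) = (1.2 − 0.7)/(470 + 151×1.5) = 0.000718 mA.
I_C = β·I_B = 150×0.000718 = 0.108 mA.
V_CE = V_CC − I_C·R_C − I_E·R_E = 6.3 − 0.108×3.9 − 0.108×1.5 = 5.72 V > V_CE(sat), so the active-region assumption holds.

active; I_C ≈ 0.11 mA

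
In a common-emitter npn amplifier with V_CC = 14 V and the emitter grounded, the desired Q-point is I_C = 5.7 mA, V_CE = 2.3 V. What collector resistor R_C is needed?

R_C ≈ 2.1 kΩ

Collector loop: V_CC = I_C·R_C + V_CE.
R_C = (V_CC − V_CE)/I_C = (14 − 2.3)/5.7 = 2.05 kΩ.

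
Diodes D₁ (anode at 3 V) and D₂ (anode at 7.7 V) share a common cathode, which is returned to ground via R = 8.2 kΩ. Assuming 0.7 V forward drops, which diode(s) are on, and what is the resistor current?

Assume both conduct. Then node N would need to be at both 3−0.7 = 2.3 V and 7.7−0.7 = 7 V, which is impossible.
Assume only D₂ conducts: V_N = 7.7 − 0.7 = 7 V, so I_R = 7/8.2 = 0.854 mA.
Check D₁: its anode-to-cathode voltage is 3 − 7 = -4 V < 0.7 V, so it is off. The assumption is consistent.

Only D₂ conducts; I_R ≈ 0.85 mA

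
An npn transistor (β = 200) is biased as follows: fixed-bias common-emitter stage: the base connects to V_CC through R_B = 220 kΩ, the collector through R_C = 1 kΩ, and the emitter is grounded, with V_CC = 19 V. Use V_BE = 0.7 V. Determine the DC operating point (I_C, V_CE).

Base loop: V_CC = I_B·R_B + V_BE, so I_B = (19 − 0.7)/220 kΩ = 0.0832 mA.
In the active region I_C = β·I_B = 200 × 0.0832 = 16.6 mA.
Collector loop: V_CE = V_CC − I_C·R_C = 19 − 16.6×1 = 2.36 V.
Since V_CE = 2.36 V > V_CE(sat) ≈ 0.2 V, the transistor is in the active region as assumed.

I_C ≈ 17 mA, V_CE ≈ 2.4 V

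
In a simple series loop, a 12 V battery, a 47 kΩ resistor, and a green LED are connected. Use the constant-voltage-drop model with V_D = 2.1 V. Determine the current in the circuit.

KVL around the loop: 12 = V_D + I·R = 2.1 + I × 47 kΩ.
So I = (12 − 2.1) / 47 kΩ = 9.9 / 47 = 0.211 mA.

I ≈ 0.21 mA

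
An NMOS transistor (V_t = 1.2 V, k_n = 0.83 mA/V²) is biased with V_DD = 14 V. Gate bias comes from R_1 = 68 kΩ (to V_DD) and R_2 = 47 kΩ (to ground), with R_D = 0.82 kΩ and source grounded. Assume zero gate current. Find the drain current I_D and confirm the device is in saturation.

I_D ≈ 8.5 mA

V_G = V_DD·R_2/(R_1+R_2) = 14×47/115 = 5.72 V. With the source grounded, V_GS = V_G = 5.72 V.
Assume saturation: I_D = (k_n/2)(V_GS − V_t)² = (0.83/2)×(5.72 − 1.2)² = 0.415×4.52² = 8.49 mA.
V_DS = V_DD − I_D·R_D = 14 − 8.49×0.82 = 7.04 V.
Saturation requires V_DS ≥ V_GS − V_t = 4.52 V; 7.04 ≥ 4.52 ✓.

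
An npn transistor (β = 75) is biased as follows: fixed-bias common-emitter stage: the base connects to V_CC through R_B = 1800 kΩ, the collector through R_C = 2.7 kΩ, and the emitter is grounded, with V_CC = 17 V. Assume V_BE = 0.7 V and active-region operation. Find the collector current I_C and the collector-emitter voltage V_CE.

Base loop: V_CC = I_B·R_B + V_BE, so I_B = (17 − 0.7)/1800 kΩ = 0.00906 mA.
In the active region I_C = β·I_B = 75 × 0.00906 = 0.679 mA.
Collector loop: V_CE = V_CC − I_C·R_C = 17 − 0.679×2.7 = 15.2 V.
Since V_CE = 15.2 V > V_CE(sat) ≈ 0.2 V, the transistor is in the active region as assumed.

I_C ≈ 0.68 mA, V_CE ≈ 15 V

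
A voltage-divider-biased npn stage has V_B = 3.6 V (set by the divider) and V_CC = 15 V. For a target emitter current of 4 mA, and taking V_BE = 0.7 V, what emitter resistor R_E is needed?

V_E = V_B − V_BE = 3.6 − 0.7 = 2.9 V.
R_E = V_E / I_E = 2.9 / 4 = 0.725 kΩ.

R_E ≈ 0.73 kΩ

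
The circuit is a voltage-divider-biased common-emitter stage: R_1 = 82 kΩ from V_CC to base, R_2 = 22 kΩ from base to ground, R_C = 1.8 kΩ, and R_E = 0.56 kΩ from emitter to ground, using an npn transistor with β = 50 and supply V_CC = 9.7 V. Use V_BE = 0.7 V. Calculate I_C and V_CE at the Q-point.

I_C ≈ 1.5 mA, V_CE ≈ 6.2 V

Thevenize the base divider: V_Th = V_CC·R_2/(R_1+R_2) = 9.7×22/104 = 2.05 V, R_Th = R_1‖R_2 = 17.3 kΩ.
Base-emitter loop: V_Th = I_B·R_Th + V_BE + (β+1)I_B·R_E, so I_B = (2.05 − 0.7) / (17.3 + 51×0.56) = 0.0294 mA.
I_C = β·I_B = 50×0.0294 = 1.47 mA, and I_E = (β+1)I_B = 1.5 mA.
V_CE = V_CC − I_C·R_C − I_E·R_E = 9.7 − 1.47×1.8 − 1.5×0.56 = 6.21 V.
V_CE = 6.21 V > 0.2 V confirms active-region operation.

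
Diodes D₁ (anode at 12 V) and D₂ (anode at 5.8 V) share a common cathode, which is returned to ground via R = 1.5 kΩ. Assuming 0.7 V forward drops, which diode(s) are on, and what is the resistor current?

Only D₁ conducts; I_R ≈ 7.5 mA

Assume both conduct. Then node N would need to be at both 12−0.7 = 11.3 V and 5.8−0.7 = 5.1 V, which is impossible.
Assume only D₁ conducts: V_N = 12 − 0.7 = 11.3 V, so I_R = 11.3/1.5 = 7.53 mA.
Check D₂: its anode-to-cathode voltage is 5.8 − 11.3 = -5.5 V < 0.7 V, so it is off. The assumption is consistent.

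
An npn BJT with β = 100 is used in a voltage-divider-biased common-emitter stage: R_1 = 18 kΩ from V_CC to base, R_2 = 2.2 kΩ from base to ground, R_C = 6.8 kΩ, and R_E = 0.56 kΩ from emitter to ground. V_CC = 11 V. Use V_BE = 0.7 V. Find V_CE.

Thevenize the base divider: V_Th = V_CC·R_2/(R_1+R_2) = 11×2.2/20.2 = 1.2 V, R_Th = R_1‖R_2 = 1.96 kΩ.
Base-emitter loop: V_Th = I_B·R_Th + V_BE + (β+1)I_B·R_E, so I_B = (1.2 − 0.7) / (1.96 + 101×0.56) = 0.00851 mA.
I_C = β·I_B = 100×0.00851 = 0.851 mA, and I_E = (β+1)I_B = 0.86 mA.
V_CE = V_CC − I_C·R_C − I_E·R_E = 11 − 0.851×6.8 − 0.86×0.56 = 4.73 V.
V_CE = 4.73 V > 0.2 V confirms active-region operation.

V_CE ≈ 4.7 V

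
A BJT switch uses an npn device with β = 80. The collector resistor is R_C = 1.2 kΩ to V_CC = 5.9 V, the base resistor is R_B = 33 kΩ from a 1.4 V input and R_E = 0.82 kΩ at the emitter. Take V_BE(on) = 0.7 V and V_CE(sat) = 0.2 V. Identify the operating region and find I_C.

active; I_C ≈ 0.56 mA

Assume active. Base-emitter loop: I_B = (V_BB − V_BE)/(R_B + (β+1)R_E) = (1.4 − 0.7)/(33 + 81×0.82) = 0.00704 mA.
I_C = β·I_B = 80×0.00704 = 0.563 mA.
V_CE = V_CC − I_C·R_C − I_E·R_E = 5.9 − 0.563×1.2 − 0.57×0.82 = 4.76 V > V_CE(sat), so the active-region assumption holds.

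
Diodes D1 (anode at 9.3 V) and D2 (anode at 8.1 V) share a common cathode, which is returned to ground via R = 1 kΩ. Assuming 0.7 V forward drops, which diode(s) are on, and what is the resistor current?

Only D1 conducts; I_R ≈ 8.6 mA

Assume both conduct. Then node N would need to be at both 9.3−0.7 = 8.6 V and 8.1−0.7 = 7.4 V, which is impossible.
Assume only D1 conducts: V_N = 9.3 − 0.7 = 8.6 V, so I_R = 8.6/1 = 8.6 mA.
Check D2: its anode-to-cathode voltage is 8.1 − 8.6 = -0.5 V < 0.7 V, so it is off. The assumption is consistent.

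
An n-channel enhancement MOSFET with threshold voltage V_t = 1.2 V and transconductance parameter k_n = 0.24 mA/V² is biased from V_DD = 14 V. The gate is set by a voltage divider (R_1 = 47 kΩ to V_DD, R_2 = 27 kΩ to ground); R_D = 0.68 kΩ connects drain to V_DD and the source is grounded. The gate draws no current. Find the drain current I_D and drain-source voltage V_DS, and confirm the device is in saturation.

I_D ≈ 1.8 mA, V_DS ≈ 13 V

V_G = V_DD·R_2/(R_1+R_2) = 14×27/74 = 5.11 V. With the source grounded, V_GS = V_G = 5.11 V.
Assume saturation: I_D = (k_n/2)(V_GS − V_t)² = (0.24/2)×(5.11 − 1.2)² = 0.12×3.91² = 1.83 mA.
V_DS = V_DD − I_D·R_D = 14 − 1.83×0.68 = 12.8 V.
Saturation requires V_DS ≥ V_GS − V_t = 3.91 V; 12.8 ≥ 3.91 ✓.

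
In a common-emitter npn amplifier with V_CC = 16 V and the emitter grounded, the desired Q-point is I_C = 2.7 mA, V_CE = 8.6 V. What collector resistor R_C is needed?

R_C ≈ 2.7 kΩ

Collector loop: V_CC = I_C·R_C + V_CE.
R_C = (V_CC − V_CE)/I_C = (16 − 8.6)/2.7 = 2.74 kΩ.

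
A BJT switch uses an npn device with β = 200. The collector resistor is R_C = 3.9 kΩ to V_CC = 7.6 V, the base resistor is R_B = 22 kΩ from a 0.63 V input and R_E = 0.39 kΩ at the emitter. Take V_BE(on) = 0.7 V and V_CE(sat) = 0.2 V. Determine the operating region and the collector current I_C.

V_BB = 0.63 V ≤ V_BE(on) = 0.7 V, so the base-emitter junction is not forward biased.
The transistor is in cutoff: I_B = I_C = 0.

cutoff; I_C ≈ 0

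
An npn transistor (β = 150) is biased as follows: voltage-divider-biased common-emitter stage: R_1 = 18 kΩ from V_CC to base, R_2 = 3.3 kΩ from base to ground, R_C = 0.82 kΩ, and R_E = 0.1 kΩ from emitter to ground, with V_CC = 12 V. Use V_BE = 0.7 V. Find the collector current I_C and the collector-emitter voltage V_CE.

I_C ≈ 9.7 mA, V_CE ≈ 3.1 V

Thevenize the base divider: V_Th = V_CC·R_2/(R_1+R_2) = 12×3.3/21.3 = 1.86 V, R_Th = R_1‖R_2 = 2.79 kΩ.
Base-emitter loop: V_Th = I_B·R_Th + V_BE + (β+1)I_B·R_E, so I_B = (1.86 − 0.7) / (2.79 + 151×0.1) = 0.0648 mA.
I_C = β·I_B = 150×0.0648 = 9.72 mA, and I_E = (β+1)I_B = 9.78 mA.
V_CE = V_CC − I_C·R_C − I_E·R_E = 12 − 9.72×0.82 − 9.78×0.1 = 3.05 V.
V_CE = 3.05 V > 0.2 V confirms active-region operation.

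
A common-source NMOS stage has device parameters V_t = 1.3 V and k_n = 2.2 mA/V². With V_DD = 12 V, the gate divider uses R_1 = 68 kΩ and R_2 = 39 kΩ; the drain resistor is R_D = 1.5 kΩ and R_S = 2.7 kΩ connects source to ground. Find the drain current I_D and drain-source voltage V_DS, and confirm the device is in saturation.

I_D ≈ 0.82 mA, V_DS ≈ 8.6 V

V_G = V_DD·R_2/(R_1+R_2) = 12×39/107 = 4.37 V.
Assume saturation: I_D = (k_n/2)(V_GS − V_t)² with V_GS = V_G − I_D·R_S = 4.37 − 2.7·I_D.
Substituting gives 8.02·I_D² − 19.3·I_D + 10.4 = 0, with roots I_D = 0.819 or 1.58 mA.
The root I_D = 1.58 mA gives V_GS = 0.1 V ≤ V_t, so take I_D = 0.819 mA.
Then V_GS = 2.16 V and V_DS = V_DD − I_D(R_D+R_S) = 12 − 0.819×4.2 = 8.56 V.
Saturation requires V_DS ≥ V_GS − V_t = 0.863 V; 8.56 ≥ 0.863 ✓.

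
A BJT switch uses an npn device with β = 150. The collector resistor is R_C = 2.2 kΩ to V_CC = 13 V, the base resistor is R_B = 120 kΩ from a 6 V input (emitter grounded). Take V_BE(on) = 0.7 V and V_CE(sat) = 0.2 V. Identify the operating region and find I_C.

saturation; I_C ≈ 5.8 mA

Assume active: I_B = (6 − 0.7)/120 = 0.0442 mA, giving I_C = β·I_B = 6.62 mA.
But then V_CE = 13 − 6.62×2.2 = -1.58 V < V_CE(sat) = 0.2 V — impossible in the active region.
So the transistor is saturated. With V_CE = 0.2 V, I_C = (V_CC − 0.2)/R_C = 12.8/2.2 = 5.82 mA.
Check: β·I_B = 6.62 mA > I_C = 5.82 mA, confirming saturation.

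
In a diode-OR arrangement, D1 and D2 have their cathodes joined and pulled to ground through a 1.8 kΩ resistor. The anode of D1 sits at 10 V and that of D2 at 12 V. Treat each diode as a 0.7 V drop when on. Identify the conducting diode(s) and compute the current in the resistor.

Assume both conduct. Then node N would need to be at both 10−0.7 = 9.3 V and 12−0.7 = 11.3 V, which is impossible.
Assume only D2 conducts: V_N = 12 − 0.7 = 11.3 V, so I_R = 11.3/1.8 = 6.28 mA.
Check D1: its anode-to-cathode voltage is 10 − 11.3 = -1.3 V < 0.7 V, so it is off. The assumption is consistent.

Only D2 conducts; I_R ≈ 6.3 mA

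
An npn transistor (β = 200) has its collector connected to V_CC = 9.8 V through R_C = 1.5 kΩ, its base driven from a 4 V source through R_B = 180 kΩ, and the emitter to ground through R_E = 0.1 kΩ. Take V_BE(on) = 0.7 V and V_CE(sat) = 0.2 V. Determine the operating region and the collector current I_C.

active; I_C ≈ 3.3 mA

Assume active. Base-emitter loop: I_B = (V_BB − V_BE)/(R_B + (β+1)R_E) = (4 − 0.7)/(180 + 201×0.1) = 0.0165 mA.
I_C = β·I_B = 200×0.0165 = 3.3 mA.
V_CE = V_CC − I_C·R_C − I_E·R_E = 9.8 − 3.3×1.5 − 3.31×0.1 = 4.52 V > V_CE(sat), so the active-region assumption holds.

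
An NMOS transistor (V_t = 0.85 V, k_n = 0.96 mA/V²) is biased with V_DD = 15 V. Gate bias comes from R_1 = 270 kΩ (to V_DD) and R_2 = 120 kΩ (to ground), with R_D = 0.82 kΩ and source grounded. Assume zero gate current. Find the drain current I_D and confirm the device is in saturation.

V_G = V_DD·R_2/(R_1+R_2) = 15×120/390 = 4.62 V. With the source grounded, V_GS = V_G = 4.62 V.
Assume saturation: I_D = (k_n/2)(V_GS − V_t)² = (0.96/2)×(4.62 − 0.85)² = 0.48×3.77² = 6.81 mA.
V_DS = V_DD − I_D·R_D = 15 − 6.81×0.82 = 9.42 V.
Saturation requires V_DS ≥ V_GS − V_t = 3.77 V; 9.42 ≥ 3.77 ✓.

I_D ≈ 6.8 mA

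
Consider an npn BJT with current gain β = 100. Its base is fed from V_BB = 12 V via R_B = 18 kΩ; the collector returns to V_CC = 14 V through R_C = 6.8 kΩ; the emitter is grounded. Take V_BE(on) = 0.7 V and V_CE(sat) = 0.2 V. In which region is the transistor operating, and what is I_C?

saturation; I_C ≈ 2 mA

Assume active: I_B = (12 − 0.7)/18 = 0.628 mA, giving I_C = β·I_B = 62.8 mA.
But then V_CE = 14 − 62.8×6.8 = -413 V < V_CE(sat) = 0.2 V — impossible in the active region.
So the transistor is saturated. With V_CE = 0.2 V, I_C = (V_CC − 0.2)/R_C = 13.8/6.8 = 2.03 mA.
Check: β·I_B = 62.8 mA > I_C = 2.03 mA, confirming saturation.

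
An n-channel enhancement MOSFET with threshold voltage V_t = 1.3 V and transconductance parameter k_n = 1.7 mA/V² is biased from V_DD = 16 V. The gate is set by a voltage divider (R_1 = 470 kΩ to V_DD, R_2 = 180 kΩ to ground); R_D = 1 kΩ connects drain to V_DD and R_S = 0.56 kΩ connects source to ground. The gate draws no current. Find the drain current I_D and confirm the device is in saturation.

V_G = V_DD·R_2/(R_1+R_2) = 16×180/650 = 4.43 V.
Assume saturation: I_D = (k_n/2)(V_GS − V_t)² with V_GS = V_G − I_D·R_S = 4.43 − 0.56·I_D.
Substituting gives 0.267·I_D² − 3.98·I_D + 8.33 = 0, with roots I_D = 2.52 or 12.4 mA.
The root I_D = 12.4 mA gives V_GS = -2.52 V ≤ V_t, so take I_D = 2.52 mA.
Then V_GS = 3.02 V and V_DS = V_DD − I_D(R_D+R_S) = 16 − 2.52×1.56 = 12.1 V.
Saturation requires V_DS ≥ V_GS − V_t = 1.72 V; 12.1 ≥ 1.72 ✓.

I_D ≈ 2.5 mA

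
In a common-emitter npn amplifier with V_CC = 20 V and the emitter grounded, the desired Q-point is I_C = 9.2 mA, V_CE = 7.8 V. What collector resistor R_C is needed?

R_C ≈ 1.3 kΩ

Collector loop: V_CC = I_C·R_C + V_CE.
R_C = (V_CC − V_CE)/I_C = (20 − 7.8)/9.2 = 1.33 kΩ.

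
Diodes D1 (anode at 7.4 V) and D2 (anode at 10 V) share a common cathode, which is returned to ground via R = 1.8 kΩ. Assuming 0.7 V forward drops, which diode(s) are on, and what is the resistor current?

Assume both conduct. Then node N would need to be at both 7.4−0.7 = 6.7 V and 10−0.7 = 9.3 V, which is impossible.
Assume only D2 conducts: V_N = 10 − 0.7 = 9.3 V, so I_R = 9.3/1.8 = 5.17 mA.
Check D1: its anode-to-cathode voltage is 7.4 − 9.3 = -1.9 V < 0.7 V, so it is off. The assumption is consistent.

Only D2 conducts; I_R ≈ 5.2 mA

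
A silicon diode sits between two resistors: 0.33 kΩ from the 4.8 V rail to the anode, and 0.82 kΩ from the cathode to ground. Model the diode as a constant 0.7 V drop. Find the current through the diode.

I ≈ 3.6 mA

The two resistors are in series with the diode, so KVL gives 4.8 = I·0.33 + 0.7 + I·0.82.
I = (4.8 − 0.7) / (0.33 + 0.82) kΩ = 4.1 / 1.15 = 3.57 mA.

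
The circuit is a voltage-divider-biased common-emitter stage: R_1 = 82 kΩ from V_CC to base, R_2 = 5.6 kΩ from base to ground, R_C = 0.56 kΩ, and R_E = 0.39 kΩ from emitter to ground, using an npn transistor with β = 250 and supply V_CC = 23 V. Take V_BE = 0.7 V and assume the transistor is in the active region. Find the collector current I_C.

I_C ≈ 1.9 mA

Thevenize the base divider: V_Th = V_CC·R_2/(R_1+R_2) = 23×5.6/87.6 = 1.47 V, R_Th = R_1‖R_2 = 5.24 kΩ.
Base-emitter loop: V_Th = I_B·R_Th + V_BE + (β+1)I_B·R_E, so I_B = (1.47 − 0.7) / (5.24 + 251×0.39) = 0.00747 mA.
I_C = β·I_B = 250×0.00747 = 1.87 mA, and I_E = (β+1)I_B = 1.87 mA.
V_CE = V_CC − I_C·R_C − I_E·R_E = 23 − 1.87×0.56 − 1.87×0.39 = 21.2 V.
V_CE = 21.2 V > 0.2 V confirms active-region operation.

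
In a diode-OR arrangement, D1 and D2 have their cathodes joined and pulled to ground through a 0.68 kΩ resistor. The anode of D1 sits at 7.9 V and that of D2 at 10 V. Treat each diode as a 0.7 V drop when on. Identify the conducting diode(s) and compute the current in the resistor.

Assume both conduct. Then node N would need to be at both 7.9−0.7 = 7.2 V and 10−0.7 = 9.3 V, which is impossible.
Assume only D2 conducts: V_N = 10 − 0.7 = 9.3 V, so I_R = 9.3/0.68 = 13.7 mA.
Check D1: its anode-to-cathode voltage is 7.9 − 9.3 = -1.4 V < 0.7 V, so it is off. The assumption is consistent.

Only D2 conducts; I_R ≈ 14 mA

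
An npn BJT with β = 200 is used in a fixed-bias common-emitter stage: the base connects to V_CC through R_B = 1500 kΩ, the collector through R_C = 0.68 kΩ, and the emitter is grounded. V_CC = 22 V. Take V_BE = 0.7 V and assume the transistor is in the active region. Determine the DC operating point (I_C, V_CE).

Base loop: V_CC = I_B·R_B + V_BE, so I_B = (22 − 0.7)/1500 kΩ = 0.0142 mA.
In the active region I_C = β·I_B = 200 × 0.0142 = 2.84 mA.
Collector loop: V_CE = V_CC − I_C·R_C = 22 − 2.84×0.68 = 20.1 V.
Since V_CE = 20.1 V > V_CE(sat) ≈ 0.2 V, the transistor is in the active region as assumed.

I_C ≈ 2.8 mA, V_CE ≈ 20 V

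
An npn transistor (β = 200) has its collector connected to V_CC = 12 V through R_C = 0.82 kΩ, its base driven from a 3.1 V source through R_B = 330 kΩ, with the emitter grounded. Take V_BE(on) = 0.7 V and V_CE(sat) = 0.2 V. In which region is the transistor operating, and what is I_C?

Assume active. Base-emitter loop: I_B = (V_BB − V_BE)/R_B = (3.1 − 0.7)/330 = 0.00727 mA.
I_C = β·I_B = 200×0.00727 = 1.45 mA.
V_CE = V_CC − I_C·R_C = 12 − 1.45×0.82 = 10.8 V > V_CE(sat), so the active-region assumption holds.

active; I_C ≈ 1.5 mA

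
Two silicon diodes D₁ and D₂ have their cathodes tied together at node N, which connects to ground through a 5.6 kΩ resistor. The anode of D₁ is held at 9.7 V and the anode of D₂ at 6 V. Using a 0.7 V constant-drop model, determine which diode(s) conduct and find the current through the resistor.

Only D₁ conducts; I_R ≈ 1.6 mA

Assume both conduct. Then node N would need to be at both 9.7−0.7 = 9 V and 6−0.7 = 5.3 V, which is impossible.
Assume only D₁ conducts: V_N = 9.7 − 0.7 = 9 V, so I_R = 9/5.6 = 1.61 mA.
Check D₂: its anode-to-cathode voltage is 6 − 9 = -3 V < 0.7 V, so it is off. The assumption is consistent.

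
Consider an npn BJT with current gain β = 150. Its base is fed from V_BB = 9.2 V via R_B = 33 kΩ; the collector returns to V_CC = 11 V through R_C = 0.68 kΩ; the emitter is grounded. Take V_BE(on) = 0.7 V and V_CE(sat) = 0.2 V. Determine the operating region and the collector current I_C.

Assume active: I_B = (9.2 − 0.7)/33 = 0.258 mA, giving I_C = β·I_B = 38.6 mA.
But then V_CE = 11 − 38.6×0.68 = -15.3 V < V_CE(sat) = 0.2 V — impossible in the active region.
So the transistor is saturated. With V_CE = 0.2 V, I_C = (V_CC − 0.2)/R_C = 10.8/0.68 = 15.9 mA.
Check: β·I_B = 38.6 mA > I_C = 15.9 mA, confirming saturation.

saturation; I_C ≈ 16 mA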